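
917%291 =44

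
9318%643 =316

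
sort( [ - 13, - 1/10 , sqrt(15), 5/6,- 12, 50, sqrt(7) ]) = [ -13, - 12 ,  -  1/10, 5/6, sqrt( 7 ) , sqrt( 15 ),50 ]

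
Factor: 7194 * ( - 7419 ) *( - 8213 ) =2^1 * 3^2*11^1*43^1*109^1 * 191^1 * 2473^1 =438346584918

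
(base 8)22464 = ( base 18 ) 1b72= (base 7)36524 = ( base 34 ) 884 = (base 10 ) 9524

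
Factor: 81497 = 13^1*6269^1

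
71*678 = 48138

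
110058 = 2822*39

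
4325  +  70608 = 74933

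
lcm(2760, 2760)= 2760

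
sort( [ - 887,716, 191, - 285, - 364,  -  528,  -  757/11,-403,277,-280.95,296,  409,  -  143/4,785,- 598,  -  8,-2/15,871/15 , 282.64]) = [ - 887, - 598 , - 528,  -  403  ,  -  364,- 285, -280.95, - 757/11, - 143/4,-8, - 2/15,871/15,191, 277,282.64, 296 , 409,716,785 ] 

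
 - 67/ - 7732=67/7732 = 0.01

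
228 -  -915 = 1143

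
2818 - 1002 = 1816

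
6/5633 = 6/5633=   0.00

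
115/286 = 115/286  =  0.40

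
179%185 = 179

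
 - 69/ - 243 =23/81= 0.28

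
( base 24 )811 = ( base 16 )1219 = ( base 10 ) 4633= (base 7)16336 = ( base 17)G09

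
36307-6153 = 30154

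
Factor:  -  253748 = -2^2*11^1*73^1*79^1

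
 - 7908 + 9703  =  1795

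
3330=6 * 555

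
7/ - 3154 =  - 1  +  3147/3154  =  -  0.00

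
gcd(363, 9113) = 1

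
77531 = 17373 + 60158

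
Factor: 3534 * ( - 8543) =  - 2^1*3^1*19^1*31^1*8543^1 = - 30190962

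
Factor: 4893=3^1*7^1*233^1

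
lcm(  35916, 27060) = 1975380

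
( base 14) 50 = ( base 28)2e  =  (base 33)24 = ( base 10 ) 70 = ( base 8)106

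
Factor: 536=2^3 *67^1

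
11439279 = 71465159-60025880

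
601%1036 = 601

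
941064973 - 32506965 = 908558008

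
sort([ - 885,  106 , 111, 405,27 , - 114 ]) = [ - 885,-114,  27,106, 111, 405]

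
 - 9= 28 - 37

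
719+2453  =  3172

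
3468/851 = 4 + 64/851 = 4.08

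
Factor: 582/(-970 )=-3/5 = - 3^1*5^( - 1 ) 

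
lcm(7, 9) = 63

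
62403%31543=30860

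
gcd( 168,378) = 42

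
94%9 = 4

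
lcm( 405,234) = 10530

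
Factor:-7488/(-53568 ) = 3^( - 1 ) * 13^1*31^( - 1 ) = 13/93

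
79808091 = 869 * 91839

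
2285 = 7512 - 5227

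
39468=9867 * 4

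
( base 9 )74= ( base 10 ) 67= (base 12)57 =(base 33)21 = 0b1000011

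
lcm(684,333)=25308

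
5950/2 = 2975 = 2975.00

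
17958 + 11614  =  29572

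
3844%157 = 76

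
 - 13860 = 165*(  -  84) 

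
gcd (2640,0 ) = 2640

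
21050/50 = 421=421.00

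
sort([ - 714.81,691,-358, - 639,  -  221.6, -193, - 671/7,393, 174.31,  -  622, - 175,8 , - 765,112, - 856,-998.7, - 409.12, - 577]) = [  -  998.7,-856,-765,- 714.81,-639, - 622 , - 577,-409.12,-358, - 221.6, -193,- 175 ,-671/7,8,  112,174.31, 393,691 ]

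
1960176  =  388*5052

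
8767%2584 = 1015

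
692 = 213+479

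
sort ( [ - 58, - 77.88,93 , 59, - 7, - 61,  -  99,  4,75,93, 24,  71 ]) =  [ - 99,-77.88, - 61 , - 58, - 7, 4,24, 59, 71,75 , 93 , 93]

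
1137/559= 2+19/559 = 2.03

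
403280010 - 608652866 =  - 205372856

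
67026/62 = 1081 + 2/31  =  1081.06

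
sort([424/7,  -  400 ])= [ - 400, 424/7]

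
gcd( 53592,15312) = 7656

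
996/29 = 996/29 = 34.34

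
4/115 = 4/115=   0.03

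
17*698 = 11866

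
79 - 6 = 73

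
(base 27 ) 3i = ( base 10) 99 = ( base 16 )63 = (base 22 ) 4b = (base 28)3f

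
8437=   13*649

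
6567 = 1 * 6567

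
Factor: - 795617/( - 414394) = 2^( - 1) * 17^2 * 2753^1 *207197^( - 1 ) 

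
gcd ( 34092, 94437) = 9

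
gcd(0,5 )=5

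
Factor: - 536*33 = -2^3*3^1*11^1*67^1 = - 17688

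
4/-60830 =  - 2/30415 = - 0.00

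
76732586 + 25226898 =101959484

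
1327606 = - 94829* ( -14 ) 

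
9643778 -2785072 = 6858706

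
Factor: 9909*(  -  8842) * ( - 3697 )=2^1*3^3*367^1*3697^1*4421^1 = 323914052466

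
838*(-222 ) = -186036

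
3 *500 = 1500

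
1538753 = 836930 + 701823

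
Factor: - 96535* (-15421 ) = 1488666235 = 5^1 * 7^1 * 43^1*449^1*2203^1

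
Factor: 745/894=2^( - 1 ) * 3^( - 1 )*5^1 = 5/6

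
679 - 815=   -  136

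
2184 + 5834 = 8018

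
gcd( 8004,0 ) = 8004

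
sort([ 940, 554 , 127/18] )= [127/18,  554, 940]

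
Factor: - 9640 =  - 2^3 * 5^1*241^1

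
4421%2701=1720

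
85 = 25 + 60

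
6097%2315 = 1467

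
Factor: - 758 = -2^1*379^1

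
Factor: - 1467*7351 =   -  3^2*163^1*7351^1 = -10783917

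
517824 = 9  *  57536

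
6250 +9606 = 15856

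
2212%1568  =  644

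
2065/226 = 9  +  31/226=9.14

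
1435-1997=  - 562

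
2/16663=2/16663 = 0.00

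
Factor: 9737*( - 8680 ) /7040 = -2^( - 4) * 7^2*11^( - 1 ) * 13^1*31^1*107^1 = -  2112929/176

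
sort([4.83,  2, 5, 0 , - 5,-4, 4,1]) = [  -  5, - 4,  0, 1,2, 4,  4.83 , 5 ] 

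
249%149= 100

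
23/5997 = 23/5997 = 0.00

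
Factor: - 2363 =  - 17^1*139^1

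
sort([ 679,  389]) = [ 389, 679 ] 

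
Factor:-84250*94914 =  - 7996504500 =- 2^2*3^2*5^3*337^1*5273^1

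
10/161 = 10/161 =0.06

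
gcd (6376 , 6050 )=2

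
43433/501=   43433/501 = 86.69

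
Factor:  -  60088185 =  - 3^2 * 5^1*37^1*151^1*239^1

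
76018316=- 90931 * (  -  836)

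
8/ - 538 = - 4/269 = - 0.01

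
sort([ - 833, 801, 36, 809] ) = [ - 833, 36, 801, 809] 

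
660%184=108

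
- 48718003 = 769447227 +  - 818165230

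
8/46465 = 8/46465  =  0.00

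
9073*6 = 54438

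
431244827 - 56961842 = 374282985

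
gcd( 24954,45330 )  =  6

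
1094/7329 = 1094/7329 =0.15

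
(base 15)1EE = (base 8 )701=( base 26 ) h7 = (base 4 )13001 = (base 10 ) 449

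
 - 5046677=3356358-8403035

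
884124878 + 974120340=1858245218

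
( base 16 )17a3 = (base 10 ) 6051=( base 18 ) 10C3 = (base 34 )57X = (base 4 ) 1132203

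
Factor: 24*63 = 1512= 2^3*3^3 *7^1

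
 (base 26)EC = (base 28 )dc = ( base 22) H2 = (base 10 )376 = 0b101111000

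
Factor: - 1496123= -619^1 * 2417^1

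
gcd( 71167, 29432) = 1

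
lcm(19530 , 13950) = 97650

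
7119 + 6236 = 13355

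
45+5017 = 5062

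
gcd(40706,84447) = 1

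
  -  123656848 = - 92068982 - 31587866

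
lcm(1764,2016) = 14112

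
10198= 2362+7836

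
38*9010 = 342380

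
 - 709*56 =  - 39704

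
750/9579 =250/3193  =  0.08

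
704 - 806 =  - 102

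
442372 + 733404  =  1175776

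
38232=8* 4779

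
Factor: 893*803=717079 = 11^1*19^1*47^1 *73^1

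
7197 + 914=8111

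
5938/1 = 5938 = 5938.00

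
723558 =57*12694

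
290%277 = 13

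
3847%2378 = 1469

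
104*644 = 66976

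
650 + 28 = 678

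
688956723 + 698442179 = 1387398902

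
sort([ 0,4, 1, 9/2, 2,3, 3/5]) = [0, 3/5,  1,  2,3, 4, 9/2] 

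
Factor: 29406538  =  2^1*7^1*31^1*67757^1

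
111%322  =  111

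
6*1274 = 7644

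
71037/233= 71037/233 = 304.88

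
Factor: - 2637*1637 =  - 3^2*293^1 * 1637^1=-4316769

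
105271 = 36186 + 69085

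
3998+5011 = 9009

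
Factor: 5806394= 2^1*11^1*263927^1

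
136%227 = 136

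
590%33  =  29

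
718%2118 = 718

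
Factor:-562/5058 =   -  3^( - 2) = - 1/9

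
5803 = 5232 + 571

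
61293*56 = 3432408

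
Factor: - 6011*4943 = - 29712373 = - 4943^1*6011^1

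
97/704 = 97/704 = 0.14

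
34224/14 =2444  +  4/7 = 2444.57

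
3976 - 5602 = - 1626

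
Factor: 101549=7^1 * 89^1*163^1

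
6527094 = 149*43806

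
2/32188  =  1/16094 = 0.00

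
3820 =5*764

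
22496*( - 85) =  - 1912160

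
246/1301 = 246/1301 = 0.19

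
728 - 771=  - 43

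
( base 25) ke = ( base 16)202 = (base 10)514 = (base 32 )g2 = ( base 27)j1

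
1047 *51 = 53397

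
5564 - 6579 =-1015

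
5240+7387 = 12627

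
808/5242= 404/2621 = 0.15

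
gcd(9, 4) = 1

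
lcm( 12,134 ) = 804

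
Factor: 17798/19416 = 2^(-2) * 3^( - 1)*11^1 =11/12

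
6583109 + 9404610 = 15987719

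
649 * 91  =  59059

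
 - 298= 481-779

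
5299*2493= 13210407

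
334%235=99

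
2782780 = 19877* 140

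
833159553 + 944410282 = 1777569835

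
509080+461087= 970167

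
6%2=0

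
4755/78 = 1585/26 = 60.96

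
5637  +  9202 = 14839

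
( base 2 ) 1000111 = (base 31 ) 29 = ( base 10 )71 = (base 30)2b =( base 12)5b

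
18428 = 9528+8900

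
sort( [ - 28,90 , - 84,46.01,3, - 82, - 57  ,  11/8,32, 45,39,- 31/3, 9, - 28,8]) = [  -  84, - 82, - 57, - 28, - 28,-31/3,11/8,3,8,9,  32, 39, 45,46.01,90] 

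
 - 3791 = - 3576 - 215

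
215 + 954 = 1169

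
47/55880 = 47/55880 = 0.00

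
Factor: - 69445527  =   - 3^1*17^1*1361677^1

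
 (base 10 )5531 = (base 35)4i1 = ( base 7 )22061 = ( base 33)52k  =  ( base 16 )159b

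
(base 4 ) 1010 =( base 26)2g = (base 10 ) 68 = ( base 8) 104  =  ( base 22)32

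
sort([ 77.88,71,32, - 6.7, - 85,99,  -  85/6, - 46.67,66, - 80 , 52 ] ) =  [ - 85 ,-80, - 46.67, - 85/6, - 6.7, 32,52, 66, 71,77.88,99 ] 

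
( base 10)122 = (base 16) 7A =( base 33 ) 3n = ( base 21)5h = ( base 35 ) 3H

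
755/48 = 15+35/48 =15.73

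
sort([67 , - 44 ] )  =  [ - 44, 67]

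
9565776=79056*121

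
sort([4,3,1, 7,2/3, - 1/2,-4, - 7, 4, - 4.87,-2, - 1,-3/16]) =[ - 7, - 4.87,-4,- 2, -1, - 1/2, - 3/16, 2/3, 1, 3, 4 , 4, 7 ] 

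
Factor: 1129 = 1129^1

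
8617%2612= 781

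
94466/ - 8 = - 47233/4 = - 11808.25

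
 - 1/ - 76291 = 1/76291  =  0.00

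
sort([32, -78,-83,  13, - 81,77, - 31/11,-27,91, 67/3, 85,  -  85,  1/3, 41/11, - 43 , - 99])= [-99, - 85, - 83,-81, - 78, - 43, - 27, - 31/11, 1/3, 41/11,13, 67/3, 32, 77, 85, 91] 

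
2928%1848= 1080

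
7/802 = 7/802 = 0.01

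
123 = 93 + 30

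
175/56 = 3 + 1/8 = 3.12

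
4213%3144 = 1069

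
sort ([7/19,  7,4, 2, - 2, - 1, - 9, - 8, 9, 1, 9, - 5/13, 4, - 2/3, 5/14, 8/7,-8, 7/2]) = [ - 9,  -  8, - 8,-2, - 1,- 2/3, - 5/13,  5/14, 7/19,1,8/7,2,7/2,4, 4, 7 , 9, 9]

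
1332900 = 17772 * 75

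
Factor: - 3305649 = -3^1*1101883^1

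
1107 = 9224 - 8117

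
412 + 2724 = 3136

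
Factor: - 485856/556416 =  -2^( - 2 )*3^ (- 1)*23^( - 1 )*241^1 = - 241/276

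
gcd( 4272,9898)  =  2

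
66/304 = 33/152 = 0.22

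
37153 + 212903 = 250056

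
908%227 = 0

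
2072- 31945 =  - 29873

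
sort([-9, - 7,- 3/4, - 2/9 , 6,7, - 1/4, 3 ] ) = [ - 9 , - 7, - 3/4,  -  1/4, - 2/9,  3, 6, 7]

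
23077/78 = 23077/78= 295.86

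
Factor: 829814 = 2^1*43^1*9649^1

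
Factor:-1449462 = -2^1*3^1*7^1 * 34511^1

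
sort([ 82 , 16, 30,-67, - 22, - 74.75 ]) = [  -  74.75, - 67 , - 22, 16, 30, 82 ] 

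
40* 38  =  1520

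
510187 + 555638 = 1065825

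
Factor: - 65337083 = - 7^1*163^1*173^1*331^1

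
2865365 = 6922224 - 4056859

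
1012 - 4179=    - 3167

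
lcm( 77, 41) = 3157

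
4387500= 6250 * 702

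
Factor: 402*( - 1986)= - 798372 = - 2^2*3^2*67^1 *331^1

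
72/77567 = 72/77567 = 0.00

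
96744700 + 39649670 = 136394370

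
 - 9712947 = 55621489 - 65334436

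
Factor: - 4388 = -2^2*1097^1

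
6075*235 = 1427625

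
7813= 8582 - 769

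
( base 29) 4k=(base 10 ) 136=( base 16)88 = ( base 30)4g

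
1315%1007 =308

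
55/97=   55/97 = 0.57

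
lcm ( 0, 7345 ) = 0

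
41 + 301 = 342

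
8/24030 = 4/12015 = 0.00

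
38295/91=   38295/91 = 420.82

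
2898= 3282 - 384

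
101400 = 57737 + 43663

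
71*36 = 2556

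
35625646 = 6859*5194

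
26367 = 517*51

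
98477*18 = 1772586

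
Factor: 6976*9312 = 64960512 = 2^11*3^1*97^1*109^1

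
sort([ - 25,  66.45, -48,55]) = [ - 48,-25,55,66.45]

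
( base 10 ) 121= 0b1111001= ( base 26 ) 4h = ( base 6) 321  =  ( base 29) 45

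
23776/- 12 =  - 5944/3=- 1981.33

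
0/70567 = 0 = 0.00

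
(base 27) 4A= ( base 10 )118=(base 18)6a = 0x76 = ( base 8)166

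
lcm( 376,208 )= 9776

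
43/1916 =43/1916 = 0.02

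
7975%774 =235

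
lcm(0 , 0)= 0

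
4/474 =2/237 =0.01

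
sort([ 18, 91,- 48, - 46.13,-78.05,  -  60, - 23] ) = [ - 78.05, - 60, - 48, - 46.13,  -  23,18,91]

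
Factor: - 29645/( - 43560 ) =49/72 = 2^( - 3) * 3^(-2 )*7^2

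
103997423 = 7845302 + 96152121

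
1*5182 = 5182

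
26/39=2/3 = 0.67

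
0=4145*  0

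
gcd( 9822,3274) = 3274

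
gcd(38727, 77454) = 38727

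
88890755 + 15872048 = 104762803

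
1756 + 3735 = 5491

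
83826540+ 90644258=174470798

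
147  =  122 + 25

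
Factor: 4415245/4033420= 2^( -2)*17^( - 1)*11863^( - 1 )*883049^1=883049/806684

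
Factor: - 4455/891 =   -  5^1 = - 5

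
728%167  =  60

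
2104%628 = 220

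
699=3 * 233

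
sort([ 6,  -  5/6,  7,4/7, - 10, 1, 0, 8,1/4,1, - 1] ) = [ -10, - 1,-5/6, 0,1/4,  4/7, 1, 1, 6, 7, 8 ] 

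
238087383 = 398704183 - 160616800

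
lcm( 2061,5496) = 16488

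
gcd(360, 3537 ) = 9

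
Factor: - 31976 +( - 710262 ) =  - 742238 = - 2^1*7^1*53017^1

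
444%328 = 116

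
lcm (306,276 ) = 14076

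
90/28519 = 90/28519   =  0.00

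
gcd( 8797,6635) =1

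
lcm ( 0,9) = 0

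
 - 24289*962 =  - 23366018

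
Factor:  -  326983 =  - 326983^1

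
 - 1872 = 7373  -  9245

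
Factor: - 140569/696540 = -2^( - 2)*3^(-1)*5^(-1) * 11^1*19^ (-1)*47^( - 1)*983^1 = - 10813/53580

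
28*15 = 420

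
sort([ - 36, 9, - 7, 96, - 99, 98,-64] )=[-99, - 64, - 36,-7,9, 96, 98 ]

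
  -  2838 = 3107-5945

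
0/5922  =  0 = 0.00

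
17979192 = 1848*9729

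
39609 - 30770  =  8839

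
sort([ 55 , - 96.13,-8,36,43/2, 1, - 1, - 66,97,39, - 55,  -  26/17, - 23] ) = [ - 96.13, - 66, - 55,  -  23, - 8,  -  26/17, - 1,1,43/2, 36,39,55,  97 ]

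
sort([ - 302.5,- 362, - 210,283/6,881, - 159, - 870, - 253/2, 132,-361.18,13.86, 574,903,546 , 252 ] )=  [-870, - 362, -361.18, - 302.5, - 210, - 159, - 253/2,13.86,283/6,132, 252,546,574,881,903 ]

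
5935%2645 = 645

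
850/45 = 18  +  8/9 = 18.89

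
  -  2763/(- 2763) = 1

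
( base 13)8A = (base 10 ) 114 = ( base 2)1110010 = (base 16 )72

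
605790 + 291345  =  897135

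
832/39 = 21 + 1/3 = 21.33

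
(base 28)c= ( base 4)30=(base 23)c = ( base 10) 12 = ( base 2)1100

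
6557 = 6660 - 103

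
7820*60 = 469200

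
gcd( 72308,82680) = 4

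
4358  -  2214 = 2144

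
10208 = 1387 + 8821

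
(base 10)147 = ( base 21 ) 70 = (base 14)A7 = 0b10010011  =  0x93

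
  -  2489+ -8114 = -10603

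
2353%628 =469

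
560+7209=7769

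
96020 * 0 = 0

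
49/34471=49/34471  =  0.00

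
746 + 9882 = 10628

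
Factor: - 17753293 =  - 1487^1*11939^1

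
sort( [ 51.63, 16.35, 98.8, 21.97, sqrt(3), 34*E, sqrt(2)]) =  [sqrt( 2 ), sqrt( 3 ), 16.35, 21.97, 51.63, 34*E , 98.8] 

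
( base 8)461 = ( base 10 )305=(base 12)215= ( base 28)AP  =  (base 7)614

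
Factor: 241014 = 2^1*3^1*40169^1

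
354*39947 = 14141238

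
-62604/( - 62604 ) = 1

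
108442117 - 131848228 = -23406111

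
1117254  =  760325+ 356929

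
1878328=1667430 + 210898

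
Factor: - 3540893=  - 3540893^1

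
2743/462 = 5  +  433/462 = 5.94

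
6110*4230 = 25845300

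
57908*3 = 173724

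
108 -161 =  - 53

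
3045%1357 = 331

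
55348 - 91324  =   - 35976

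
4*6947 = 27788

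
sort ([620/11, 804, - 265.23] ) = [-265.23,620/11,804] 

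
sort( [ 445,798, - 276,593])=[ - 276, 445, 593, 798]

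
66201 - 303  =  65898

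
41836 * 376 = 15730336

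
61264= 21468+39796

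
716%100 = 16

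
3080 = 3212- 132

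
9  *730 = 6570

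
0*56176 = 0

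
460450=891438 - 430988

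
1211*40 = 48440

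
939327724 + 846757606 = 1786085330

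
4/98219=4/98219 = 0.00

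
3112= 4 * 778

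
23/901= 23/901 = 0.03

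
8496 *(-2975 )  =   - 25275600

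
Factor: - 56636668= -2^2 * 11^1*1287197^1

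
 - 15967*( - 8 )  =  127736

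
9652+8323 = 17975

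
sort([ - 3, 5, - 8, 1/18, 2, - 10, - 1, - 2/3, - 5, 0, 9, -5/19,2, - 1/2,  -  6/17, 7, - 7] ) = [ - 10, - 8, - 7, - 5,-3, - 1, - 2/3,-1/2, - 6/17,  -  5/19 , 0,1/18,  2, 2, 5, 7 , 9 ]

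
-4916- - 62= -4854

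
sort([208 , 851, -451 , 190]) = [ - 451, 190, 208, 851 ] 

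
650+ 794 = 1444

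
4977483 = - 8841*( - 563)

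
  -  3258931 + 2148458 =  - 1110473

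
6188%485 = 368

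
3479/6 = 579 + 5/6 =579.83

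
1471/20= 73 + 11/20=73.55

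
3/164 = 3/164 = 0.02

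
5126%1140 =566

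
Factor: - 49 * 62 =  -3038 = - 2^1*7^2 * 31^1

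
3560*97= 345320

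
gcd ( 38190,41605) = 5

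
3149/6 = 3149/6 = 524.83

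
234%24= 18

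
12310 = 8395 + 3915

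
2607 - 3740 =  - 1133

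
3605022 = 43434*83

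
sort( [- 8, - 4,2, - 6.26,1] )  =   [ - 8, - 6.26,  -  4, 1, 2]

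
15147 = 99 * 153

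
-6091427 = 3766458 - 9857885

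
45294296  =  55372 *818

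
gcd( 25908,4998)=102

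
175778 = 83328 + 92450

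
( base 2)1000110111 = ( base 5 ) 4232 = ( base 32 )HN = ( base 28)k7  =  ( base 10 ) 567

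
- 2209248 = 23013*( - 96) 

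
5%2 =1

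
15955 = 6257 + 9698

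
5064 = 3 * 1688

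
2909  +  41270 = 44179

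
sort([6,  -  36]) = [ - 36,6]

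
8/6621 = 8/6621 = 0.00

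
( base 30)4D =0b10000101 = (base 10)133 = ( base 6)341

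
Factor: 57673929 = 3^1 * 101^1*131^1*1453^1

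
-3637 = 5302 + -8939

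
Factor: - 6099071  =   - 11^1 * 23^1 * 24107^1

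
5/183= 5/183 = 0.03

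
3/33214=3/33214=0.00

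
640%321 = 319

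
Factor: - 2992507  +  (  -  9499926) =  -  12492433 = - 17^1*734849^1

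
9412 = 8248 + 1164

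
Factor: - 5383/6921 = -7/9 = - 3^(-2)*7^1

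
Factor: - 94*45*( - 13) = 54990 = 2^1*3^2*5^1*13^1 * 47^1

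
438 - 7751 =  - 7313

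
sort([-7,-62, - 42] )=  [- 62, - 42, - 7]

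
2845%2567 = 278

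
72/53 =72/53 = 1.36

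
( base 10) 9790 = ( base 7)40354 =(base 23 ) IBF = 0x263E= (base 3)111102121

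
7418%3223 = 972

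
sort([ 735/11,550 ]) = [ 735/11,  550] 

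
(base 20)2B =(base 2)110011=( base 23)25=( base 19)2D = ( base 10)51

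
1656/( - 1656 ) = - 1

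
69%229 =69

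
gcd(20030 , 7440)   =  10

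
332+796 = 1128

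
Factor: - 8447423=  - 8447423^1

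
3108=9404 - 6296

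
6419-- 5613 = 12032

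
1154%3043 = 1154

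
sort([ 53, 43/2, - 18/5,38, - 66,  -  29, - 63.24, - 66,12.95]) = [ - 66, - 66, - 63.24, - 29, - 18/5, 12.95, 43/2,38,53]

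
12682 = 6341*2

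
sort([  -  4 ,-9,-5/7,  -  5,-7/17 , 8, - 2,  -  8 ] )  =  [-9  , - 8,-5,  -  4, - 2,-5/7, - 7/17, 8]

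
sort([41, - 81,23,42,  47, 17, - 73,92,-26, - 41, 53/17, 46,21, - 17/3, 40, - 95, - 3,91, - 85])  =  [ - 95, - 85, - 81, - 73, - 41, - 26 , - 17/3,-3 , 53/17,17,21,23,40, 41 , 42,46, 47, 91,92 ] 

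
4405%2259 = 2146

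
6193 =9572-3379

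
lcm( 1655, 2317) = 11585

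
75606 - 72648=2958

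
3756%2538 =1218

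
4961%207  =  200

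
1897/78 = 24+25/78= 24.32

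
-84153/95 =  - 886+17/95= -885.82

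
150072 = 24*6253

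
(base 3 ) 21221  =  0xd6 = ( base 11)185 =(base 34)6a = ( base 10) 214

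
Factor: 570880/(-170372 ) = -2^7*5^1* 191^ ( - 1 ) = - 640/191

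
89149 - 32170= 56979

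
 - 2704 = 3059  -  5763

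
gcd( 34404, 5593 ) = 47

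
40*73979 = 2959160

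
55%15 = 10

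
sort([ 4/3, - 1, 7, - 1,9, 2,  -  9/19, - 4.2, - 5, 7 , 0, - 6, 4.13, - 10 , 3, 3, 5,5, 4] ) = [-10,- 6,  -  5, - 4.2 , - 1 , - 1, - 9/19,0, 4/3, 2, 3, 3, 4, 4.13, 5  ,  5,7,  7, 9] 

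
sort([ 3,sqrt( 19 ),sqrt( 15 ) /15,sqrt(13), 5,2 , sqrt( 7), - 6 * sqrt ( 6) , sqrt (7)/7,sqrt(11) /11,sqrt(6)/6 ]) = [-6*sqrt( 6 ), sqrt( 15) /15,sqrt( 11)/11, sqrt( 7)/7, sqrt(6 ) /6, 2 , sqrt( 7),3, sqrt(13),sqrt( 19 ), 5]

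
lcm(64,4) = 64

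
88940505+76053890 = 164994395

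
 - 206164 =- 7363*28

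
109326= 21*5206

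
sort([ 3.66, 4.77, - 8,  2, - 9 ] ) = [-9, - 8, 2,3.66,  4.77 ]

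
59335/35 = 1695+2/7  =  1695.29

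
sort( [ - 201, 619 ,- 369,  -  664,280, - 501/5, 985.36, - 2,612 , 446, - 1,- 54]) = [ - 664, - 369, - 201, - 501/5,-54,  -  2, - 1 , 280,446,  612, 619,985.36] 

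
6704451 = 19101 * 351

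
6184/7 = 6184/7 = 883.43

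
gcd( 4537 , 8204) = 1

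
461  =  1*461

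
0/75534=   0 = 0.00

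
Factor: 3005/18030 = 2^( - 1 )*3^( - 1)  =  1/6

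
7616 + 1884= 9500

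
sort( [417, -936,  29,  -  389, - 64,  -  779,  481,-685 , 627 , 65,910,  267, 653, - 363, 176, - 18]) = [ - 936, - 779,  -  685, - 389, - 363,- 64,-18,  29,65,176, 267, 417,481,  627,  653 , 910]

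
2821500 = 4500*627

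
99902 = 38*2629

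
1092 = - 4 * ( - 273 ) 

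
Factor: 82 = 2^1*41^1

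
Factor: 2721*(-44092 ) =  - 119974332=- 2^2*3^1*73^1*151^1*907^1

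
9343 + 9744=19087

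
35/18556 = 35/18556 = 0.00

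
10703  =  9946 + 757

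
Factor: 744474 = 2^1*3^1 * 127^1 *977^1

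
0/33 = 0 = 0.00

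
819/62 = 13 + 13/62 = 13.21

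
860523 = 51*16873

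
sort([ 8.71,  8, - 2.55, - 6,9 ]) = [ - 6, - 2.55 , 8,  8.71,9 ] 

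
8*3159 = 25272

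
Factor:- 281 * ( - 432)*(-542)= - 2^5*3^3 * 271^1*281^1 = - 65794464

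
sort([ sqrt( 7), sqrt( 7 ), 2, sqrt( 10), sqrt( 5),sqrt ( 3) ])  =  [ sqrt( 3 ), 2,  sqrt (5 ),sqrt( 7), sqrt ( 7) , sqrt ( 10 )]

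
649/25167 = 649/25167 = 0.03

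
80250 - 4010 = 76240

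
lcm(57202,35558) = 1315646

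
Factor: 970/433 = 2^1*5^1*97^1*433^ ( - 1 ) 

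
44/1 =44=44.00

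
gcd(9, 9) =9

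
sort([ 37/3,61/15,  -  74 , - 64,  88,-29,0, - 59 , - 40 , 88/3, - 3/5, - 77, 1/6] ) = [ -77, - 74, - 64,-59 , - 40, - 29, -3/5,  0,1/6, 61/15,  37/3, 88/3, 88]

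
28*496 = 13888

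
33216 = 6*5536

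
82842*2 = 165684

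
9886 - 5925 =3961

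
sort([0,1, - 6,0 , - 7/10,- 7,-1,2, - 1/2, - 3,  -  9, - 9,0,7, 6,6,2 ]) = [- 9, - 9, - 7,  -  6, - 3,-1,-7/10,- 1/2 , 0 , 0,0,1, 2, 2, 6, 6, 7]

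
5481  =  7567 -2086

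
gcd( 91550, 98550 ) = 50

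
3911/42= 93 + 5/42 = 93.12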